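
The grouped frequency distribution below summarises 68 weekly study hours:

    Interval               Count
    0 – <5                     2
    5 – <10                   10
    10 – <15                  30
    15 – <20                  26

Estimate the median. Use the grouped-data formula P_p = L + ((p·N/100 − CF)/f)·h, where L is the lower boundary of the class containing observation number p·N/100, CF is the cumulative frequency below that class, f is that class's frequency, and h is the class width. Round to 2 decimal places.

13.67

N = 68; target position k = 50/100 · 68 = 34.
Cumulative frequencies: 2, 12, 42, 68.
Observation 34 falls in the class 10 – <15.
L = 10, CF = 12, f = 30, h = 5.
P50 = 10 + ((34 − 12)/30)·5 = 10 + 3.66667 = 13.6667.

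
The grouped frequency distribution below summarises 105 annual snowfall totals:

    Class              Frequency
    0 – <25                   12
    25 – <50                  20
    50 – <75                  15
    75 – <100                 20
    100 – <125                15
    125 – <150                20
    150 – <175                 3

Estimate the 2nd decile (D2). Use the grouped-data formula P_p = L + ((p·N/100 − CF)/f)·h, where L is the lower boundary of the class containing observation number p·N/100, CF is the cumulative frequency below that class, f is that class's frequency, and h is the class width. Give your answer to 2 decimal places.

36.25

N = 105; target position k = 20/100 · 105 = 21.
Cumulative frequencies: 12, 32, 47, 67, 82, 102, 105.
Observation 21 falls in the class 25 – <50.
L = 25, CF = 12, f = 20, h = 25.
P20 = 25 + ((21 − 12)/20)·25 = 25 + 11.25 = 36.25.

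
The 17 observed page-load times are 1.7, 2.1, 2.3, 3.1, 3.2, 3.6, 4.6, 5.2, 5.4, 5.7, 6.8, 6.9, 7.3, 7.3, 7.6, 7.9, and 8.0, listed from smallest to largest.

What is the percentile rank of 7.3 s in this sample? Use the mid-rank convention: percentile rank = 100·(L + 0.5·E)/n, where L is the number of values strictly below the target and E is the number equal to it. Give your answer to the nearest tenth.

Count below 7.3: L = 12; count equal: E = 2; n = 17.
Percentile rank = 100·(12 + 0.5·2)/17 = 100·13/17 = 76.47.

76.5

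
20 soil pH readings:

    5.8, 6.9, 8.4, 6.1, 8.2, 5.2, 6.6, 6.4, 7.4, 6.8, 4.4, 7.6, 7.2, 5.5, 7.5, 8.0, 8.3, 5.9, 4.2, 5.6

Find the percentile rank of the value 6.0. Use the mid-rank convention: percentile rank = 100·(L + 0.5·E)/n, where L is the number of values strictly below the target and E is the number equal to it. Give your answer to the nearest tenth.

35.0

Sorted: 4.2, 4.4, 5.2, 5.5, 5.6, 5.8, 5.9, 6.1, 6.4, 6.6, 6.8, 6.9, 7.2, 7.4, 7.5, 7.6, 8.0, 8.2, 8.3, 8.4.
Count below 6.0: L = 7; count equal: E = 0; n = 20.
Percentile rank = 100·(7 + 0.5·0)/20 = 100·7/20 = 35.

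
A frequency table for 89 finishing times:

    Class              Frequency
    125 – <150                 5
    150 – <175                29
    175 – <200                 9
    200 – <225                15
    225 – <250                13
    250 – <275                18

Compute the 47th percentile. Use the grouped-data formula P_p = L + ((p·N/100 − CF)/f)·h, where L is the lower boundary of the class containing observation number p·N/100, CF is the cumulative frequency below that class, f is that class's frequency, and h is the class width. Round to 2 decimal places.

196.75

N = 89; target position k = 47/100 · 89 = 41.83.
Cumulative frequencies: 5, 34, 43, 58, 71, 89.
Observation 41.83 falls in the class 175 – <200.
L = 175, CF = 34, f = 9, h = 25.
P47 = 175 + ((41.83 − 34)/9)·25 = 175 + 21.75 = 196.75.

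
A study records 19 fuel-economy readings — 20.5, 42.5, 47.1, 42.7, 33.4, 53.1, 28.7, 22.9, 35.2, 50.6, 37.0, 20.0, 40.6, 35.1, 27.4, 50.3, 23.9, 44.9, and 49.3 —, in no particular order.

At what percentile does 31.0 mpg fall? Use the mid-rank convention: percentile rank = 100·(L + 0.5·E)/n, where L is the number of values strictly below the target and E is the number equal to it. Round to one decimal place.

31.6

Sorted: 20.0, 20.5, 22.9, 23.9, 27.4, 28.7, 33.4, 35.1, 35.2, 37.0, 40.6, 42.5, 42.7, 44.9, 47.1, 49.3, 50.3, 50.6, 53.1.
Count below 31.0: L = 6; count equal: E = 0; n = 19.
Percentile rank = 100·(6 + 0.5·0)/19 = 100·6/19 = 31.58.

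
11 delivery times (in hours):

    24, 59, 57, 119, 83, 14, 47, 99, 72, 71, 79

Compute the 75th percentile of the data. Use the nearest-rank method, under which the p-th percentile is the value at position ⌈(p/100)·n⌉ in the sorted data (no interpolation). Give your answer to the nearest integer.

83

Sorted: 14, 24, 47, 57, 59, 71, 72, 79, 83, 99, 119.
n = 11.
Position = ⌈75/100 · 11⌉ = ⌈8.25⌉ = 9.
The value at rank 9 is 83.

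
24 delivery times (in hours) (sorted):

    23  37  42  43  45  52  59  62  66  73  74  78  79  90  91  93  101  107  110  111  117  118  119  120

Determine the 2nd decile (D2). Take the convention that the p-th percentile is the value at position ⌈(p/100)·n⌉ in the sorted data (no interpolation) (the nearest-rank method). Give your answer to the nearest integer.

45

n = 24.
Position = ⌈20/100 · 24⌉ = ⌈4.8⌉ = 5.
The value at rank 5 is 45.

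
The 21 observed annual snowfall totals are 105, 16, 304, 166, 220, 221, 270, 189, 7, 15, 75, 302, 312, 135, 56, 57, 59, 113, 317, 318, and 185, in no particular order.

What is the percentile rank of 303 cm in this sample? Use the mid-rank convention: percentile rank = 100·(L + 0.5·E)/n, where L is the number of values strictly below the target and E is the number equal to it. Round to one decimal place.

Sorted: 7, 15, 16, 56, 57, 59, 75, 105, 113, 135, 166, 185, 189, 220, 221, 270, 302, 304, 312, 317, 318.
Count below 303: L = 17; count equal: E = 0; n = 21.
Percentile rank = 100·(17 + 0.5·0)/21 = 100·17/21 = 80.95.

81.0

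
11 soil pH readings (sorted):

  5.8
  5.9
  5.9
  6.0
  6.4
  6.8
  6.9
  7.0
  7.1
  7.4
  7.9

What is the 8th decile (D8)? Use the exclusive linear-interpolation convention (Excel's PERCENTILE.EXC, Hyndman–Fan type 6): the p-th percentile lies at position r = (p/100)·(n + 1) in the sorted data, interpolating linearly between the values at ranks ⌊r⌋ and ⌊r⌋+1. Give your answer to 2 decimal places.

n = 11.
r = (80/100)·(11 + 1) = 9.6.
Rank 9 is 7.1 and rank 10 is 7.4.
Interpolate: 7.1 + 0.6·(7.4 − 7.1) = 7.1 + 0.6·0.3 = 7.28.

7.28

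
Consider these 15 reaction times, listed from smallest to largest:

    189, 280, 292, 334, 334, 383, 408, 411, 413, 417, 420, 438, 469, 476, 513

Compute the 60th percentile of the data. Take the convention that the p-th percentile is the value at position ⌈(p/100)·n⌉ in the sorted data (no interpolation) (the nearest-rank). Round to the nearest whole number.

413

n = 15.
Position = ⌈60/100 · 15⌉ = ⌈9⌉ = 9.
The value at rank 9 is 413.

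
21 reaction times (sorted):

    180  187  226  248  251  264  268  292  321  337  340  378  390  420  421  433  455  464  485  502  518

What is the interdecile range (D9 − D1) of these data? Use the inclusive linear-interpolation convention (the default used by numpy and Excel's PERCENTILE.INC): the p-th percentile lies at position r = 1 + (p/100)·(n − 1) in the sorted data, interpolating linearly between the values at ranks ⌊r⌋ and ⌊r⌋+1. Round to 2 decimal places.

259.00

n = 21.
P10: r = 3 (integer) → 226.
P90: r = 19 (integer) → 485.
Difference: 485 − 226 = 259.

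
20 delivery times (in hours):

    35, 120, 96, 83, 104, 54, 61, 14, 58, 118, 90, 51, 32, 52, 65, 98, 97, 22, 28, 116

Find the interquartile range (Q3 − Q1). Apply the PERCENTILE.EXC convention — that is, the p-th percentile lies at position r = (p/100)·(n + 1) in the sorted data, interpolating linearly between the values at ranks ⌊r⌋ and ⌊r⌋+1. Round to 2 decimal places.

58.75

Sorted: 14, 22, 28, 32, 35, 51, 52, 54, 58, 61, 65, 83, 90, 96, 97, 98, 104, 116, 118, 120.
n = 20.
P25: r = 5.25; ranks 5–6 are 35, 51; interpolating gives 39.
P75: r = 15.75; ranks 15–16 are 97, 98; interpolating gives 97.75.
Difference: 97.75 − 39 = 58.75.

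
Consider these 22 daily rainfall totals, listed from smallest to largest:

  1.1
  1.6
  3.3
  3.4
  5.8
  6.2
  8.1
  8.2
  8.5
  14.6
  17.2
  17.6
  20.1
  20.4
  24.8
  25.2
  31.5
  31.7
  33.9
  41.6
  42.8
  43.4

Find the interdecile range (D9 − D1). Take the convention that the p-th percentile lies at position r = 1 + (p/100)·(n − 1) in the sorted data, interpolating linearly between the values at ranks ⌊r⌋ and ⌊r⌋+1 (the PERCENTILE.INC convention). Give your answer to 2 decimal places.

37.52

n = 22.
P10: r = 3.1; ranks 3–4 are 3.3, 3.4; interpolating gives 3.31.
P90: r = 19.9; ranks 19–20 are 33.9, 41.6; interpolating gives 40.83.
Difference: 40.83 − 3.31 = 37.52.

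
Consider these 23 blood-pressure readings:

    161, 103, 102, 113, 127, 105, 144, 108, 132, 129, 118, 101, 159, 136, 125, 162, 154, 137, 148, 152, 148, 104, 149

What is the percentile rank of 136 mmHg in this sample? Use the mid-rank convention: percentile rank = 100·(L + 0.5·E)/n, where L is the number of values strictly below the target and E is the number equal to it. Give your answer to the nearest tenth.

Sorted: 101, 102, 103, 104, 105, 108, 113, 118, 125, 127, 129, 132, 136, 137, 144, 148, 148, 149, 152, 154, 159, 161, 162.
Count below 136: L = 12; count equal: E = 1; n = 23.
Percentile rank = 100·(12 + 0.5·1)/23 = 100·12.5/23 = 54.35.

54.3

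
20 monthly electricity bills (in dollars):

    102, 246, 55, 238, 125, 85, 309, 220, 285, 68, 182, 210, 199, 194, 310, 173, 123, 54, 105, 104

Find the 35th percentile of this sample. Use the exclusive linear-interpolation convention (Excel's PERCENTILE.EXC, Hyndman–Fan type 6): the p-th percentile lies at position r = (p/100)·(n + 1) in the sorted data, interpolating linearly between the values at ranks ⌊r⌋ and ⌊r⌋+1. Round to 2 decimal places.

Sorted: 54, 55, 68, 85, 102, 104, 105, 123, 125, 173, 182, 194, 199, 210, 220, 238, 246, 285, 309, 310.
n = 20.
r = (35/100)·(20 + 1) = 7.35.
Rank 7 is 105 and rank 8 is 123.
Interpolate: 105 + 0.35·(123 − 105) = 105 + 0.35·18 = 111.3.

111.30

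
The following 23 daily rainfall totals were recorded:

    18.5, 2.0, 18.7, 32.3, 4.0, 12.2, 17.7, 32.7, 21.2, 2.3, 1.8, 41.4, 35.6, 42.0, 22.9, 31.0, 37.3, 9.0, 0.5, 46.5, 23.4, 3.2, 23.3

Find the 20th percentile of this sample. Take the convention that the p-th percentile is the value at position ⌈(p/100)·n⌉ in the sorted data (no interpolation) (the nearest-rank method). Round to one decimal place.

3.2

Sorted: 0.5, 1.8, 2.0, 2.3, 3.2, 4.0, 9.0, 12.2, 17.7, 18.5, 18.7, 21.2, 22.9, 23.3, 23.4, 31.0, 32.3, 32.7, 35.6, 37.3, 41.4, 42.0, 46.5.
n = 23.
Position = ⌈20/100 · 23⌉ = ⌈4.6⌉ = 5.
The value at rank 5 is 3.2.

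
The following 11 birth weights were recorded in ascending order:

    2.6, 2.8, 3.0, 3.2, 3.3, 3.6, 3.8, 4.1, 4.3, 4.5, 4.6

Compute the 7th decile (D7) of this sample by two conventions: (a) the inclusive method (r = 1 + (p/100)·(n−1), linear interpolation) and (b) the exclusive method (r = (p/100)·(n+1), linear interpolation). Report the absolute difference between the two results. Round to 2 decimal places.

0.08

n = 11.
(a) r = 8 → value at rank 8 = 4.1.
(b) r = 8.4; between ranks 8 (4.1) and 9 (4.3): 4.18.
|4.1 − 4.18| = 0.08.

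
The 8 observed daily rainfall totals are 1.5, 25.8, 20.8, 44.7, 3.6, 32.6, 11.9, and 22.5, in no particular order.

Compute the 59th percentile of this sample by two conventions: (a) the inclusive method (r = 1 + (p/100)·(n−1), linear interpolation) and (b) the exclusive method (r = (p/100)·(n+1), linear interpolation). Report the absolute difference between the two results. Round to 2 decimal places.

0.59

Sorted: 1.5, 3.6, 11.9, 20.8, 22.5, 25.8, 32.6, 44.7.
n = 8.
(a) r = 5.13; between ranks 5 (22.5) and 6 (25.8): 22.929.
(b) r = 5.31; between ranks 5 (22.5) and 6 (25.8): 23.523.
|22.929 − 23.523| = 0.594.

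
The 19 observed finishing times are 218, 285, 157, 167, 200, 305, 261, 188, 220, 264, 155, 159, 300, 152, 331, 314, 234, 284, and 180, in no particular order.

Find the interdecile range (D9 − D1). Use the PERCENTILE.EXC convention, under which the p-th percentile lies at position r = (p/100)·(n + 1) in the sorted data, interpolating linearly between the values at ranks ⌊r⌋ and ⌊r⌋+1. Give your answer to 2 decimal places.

159.00

Sorted: 152, 155, 157, 159, 167, 180, 188, 200, 218, 220, 234, 261, 264, 284, 285, 300, 305, 314, 331.
n = 19.
P10: r = 2 (integer) → 155.
P90: r = 18 (integer) → 314.
Difference: 314 − 155 = 159.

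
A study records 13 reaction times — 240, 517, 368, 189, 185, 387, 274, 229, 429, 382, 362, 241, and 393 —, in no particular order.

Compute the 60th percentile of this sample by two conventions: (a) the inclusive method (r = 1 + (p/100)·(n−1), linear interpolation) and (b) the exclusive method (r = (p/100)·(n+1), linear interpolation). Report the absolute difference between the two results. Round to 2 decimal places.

Sorted: 185, 189, 229, 240, 241, 274, 362, 368, 382, 387, 393, 429, 517.
n = 13.
(a) r = 8.2; between ranks 8 (368) and 9 (382): 370.8.
(b) r = 8.4; between ranks 8 (368) and 9 (382): 373.6.
|370.8 − 373.6| = 2.8.

2.80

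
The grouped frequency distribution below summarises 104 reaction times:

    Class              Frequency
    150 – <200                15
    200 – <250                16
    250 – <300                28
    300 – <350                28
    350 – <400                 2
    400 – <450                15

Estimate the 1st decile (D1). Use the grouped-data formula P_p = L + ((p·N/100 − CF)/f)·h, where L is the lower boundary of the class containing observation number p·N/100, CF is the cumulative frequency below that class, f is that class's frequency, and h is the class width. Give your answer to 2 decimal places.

N = 104; target position k = 10/100 · 104 = 10.4.
Cumulative frequencies: 15, 31, 59, 87, 89, 104.
Observation 10.4 falls in the class 150 – <200.
L = 150, CF = 0, f = 15, h = 50.
P10 = 150 + ((10.4 − 0)/15)·50 = 150 + 34.6667 = 184.667.

184.67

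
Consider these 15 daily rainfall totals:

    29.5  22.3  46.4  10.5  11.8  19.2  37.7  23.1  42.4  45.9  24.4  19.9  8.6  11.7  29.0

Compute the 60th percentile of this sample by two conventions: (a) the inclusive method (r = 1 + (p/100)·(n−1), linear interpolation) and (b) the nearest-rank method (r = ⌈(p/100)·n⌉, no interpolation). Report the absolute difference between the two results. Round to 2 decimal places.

1.84

Sorted: 8.6, 10.5, 11.7, 11.8, 19.2, 19.9, 22.3, 23.1, 24.4, 29.0, 29.5, 37.7, 42.4, 45.9, 46.4.
n = 15.
(a) r = 9.4; between ranks 9 (24.4) and 10 (29.0): 26.24.
(b) the nearest-rank method: rank 9 → 24.4.
|26.24 − 24.4| = 1.84.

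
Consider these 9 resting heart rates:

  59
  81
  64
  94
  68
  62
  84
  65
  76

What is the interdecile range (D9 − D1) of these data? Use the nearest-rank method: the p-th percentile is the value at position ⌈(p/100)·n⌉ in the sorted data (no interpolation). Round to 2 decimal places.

35.00

Sorted: 59, 62, 64, 65, 68, 76, 81, 84, 94.
n = 9.
P10: rank ⌈10/100·9⌉ = 1 → 59.
P90: rank ⌈90/100·9⌉ = 9 → 94.
Difference: 94 − 59 = 35.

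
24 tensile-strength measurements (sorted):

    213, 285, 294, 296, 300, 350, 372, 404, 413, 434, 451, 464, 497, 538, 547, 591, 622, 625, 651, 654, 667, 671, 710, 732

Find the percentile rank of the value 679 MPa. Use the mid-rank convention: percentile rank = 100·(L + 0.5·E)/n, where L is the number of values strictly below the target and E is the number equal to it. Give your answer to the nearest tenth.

91.7

Count below 679: L = 22; count equal: E = 0; n = 24.
Percentile rank = 100·(22 + 0.5·0)/24 = 100·22/24 = 91.67.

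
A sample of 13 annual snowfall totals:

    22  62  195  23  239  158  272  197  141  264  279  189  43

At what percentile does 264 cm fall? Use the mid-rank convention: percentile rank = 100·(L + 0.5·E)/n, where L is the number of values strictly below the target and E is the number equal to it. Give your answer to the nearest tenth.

80.8

Sorted: 22, 23, 43, 62, 141, 158, 189, 195, 197, 239, 264, 272, 279.
Count below 264: L = 10; count equal: E = 1; n = 13.
Percentile rank = 100·(10 + 0.5·1)/13 = 100·10.5/13 = 80.77.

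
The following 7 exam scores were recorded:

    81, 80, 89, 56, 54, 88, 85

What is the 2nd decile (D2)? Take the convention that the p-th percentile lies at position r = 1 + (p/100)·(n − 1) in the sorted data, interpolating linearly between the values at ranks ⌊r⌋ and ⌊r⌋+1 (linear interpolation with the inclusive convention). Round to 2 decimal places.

Sorted: 54, 56, 80, 81, 85, 88, 89.
n = 7.
r = 1 + (20/100)·(7 − 1) = 1 + 1.2 = 2.2.
Rank 2 is 56 and rank 3 is 80.
Interpolate: 56 + 0.2·(80 − 56) = 56 + 0.2·24 = 60.8.

60.80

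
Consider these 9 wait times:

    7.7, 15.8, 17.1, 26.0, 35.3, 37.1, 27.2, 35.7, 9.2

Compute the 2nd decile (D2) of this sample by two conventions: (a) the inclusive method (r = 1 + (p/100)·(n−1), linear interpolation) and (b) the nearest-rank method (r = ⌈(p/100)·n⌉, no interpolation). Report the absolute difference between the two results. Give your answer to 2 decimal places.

Sorted: 7.7, 9.2, 15.8, 17.1, 26.0, 27.2, 35.3, 35.7, 37.1.
n = 9.
(a) r = 2.6; between ranks 2 (9.2) and 3 (15.8): 13.16.
(b) the nearest-rank method: rank 2 → 9.2.
|13.16 − 9.2| = 3.96.

3.96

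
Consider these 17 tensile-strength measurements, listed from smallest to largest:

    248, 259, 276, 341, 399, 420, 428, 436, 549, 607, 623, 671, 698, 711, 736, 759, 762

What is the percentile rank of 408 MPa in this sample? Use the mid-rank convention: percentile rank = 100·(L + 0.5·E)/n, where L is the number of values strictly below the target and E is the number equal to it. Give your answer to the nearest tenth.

29.4

Count below 408: L = 5; count equal: E = 0; n = 17.
Percentile rank = 100·(5 + 0.5·0)/17 = 100·5/17 = 29.41.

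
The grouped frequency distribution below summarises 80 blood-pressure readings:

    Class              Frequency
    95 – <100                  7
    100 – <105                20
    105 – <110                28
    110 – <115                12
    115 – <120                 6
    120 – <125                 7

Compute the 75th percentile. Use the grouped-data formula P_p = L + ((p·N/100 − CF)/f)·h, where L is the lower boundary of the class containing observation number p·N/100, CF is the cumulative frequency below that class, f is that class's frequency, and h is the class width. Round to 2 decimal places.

112.08

N = 80; target position k = 75/100 · 80 = 60.
Cumulative frequencies: 7, 27, 55, 67, 73, 80.
Observation 60 falls in the class 110 – <115.
L = 110, CF = 55, f = 12, h = 5.
P75 = 110 + ((60 − 55)/12)·5 = 110 + 2.08333 = 112.083.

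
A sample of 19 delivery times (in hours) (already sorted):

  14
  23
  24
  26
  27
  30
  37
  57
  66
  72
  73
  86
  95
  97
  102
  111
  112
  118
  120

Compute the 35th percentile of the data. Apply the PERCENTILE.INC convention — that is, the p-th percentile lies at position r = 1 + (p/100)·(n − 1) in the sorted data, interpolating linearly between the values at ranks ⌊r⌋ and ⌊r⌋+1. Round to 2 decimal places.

n = 19.
r = 1 + (35/100)·(19 − 1) = 1 + 6.3 = 7.3.
Rank 7 is 37 and rank 8 is 57.
Interpolate: 37 + 0.3·(57 − 37) = 37 + 0.3·20 = 43.

43.00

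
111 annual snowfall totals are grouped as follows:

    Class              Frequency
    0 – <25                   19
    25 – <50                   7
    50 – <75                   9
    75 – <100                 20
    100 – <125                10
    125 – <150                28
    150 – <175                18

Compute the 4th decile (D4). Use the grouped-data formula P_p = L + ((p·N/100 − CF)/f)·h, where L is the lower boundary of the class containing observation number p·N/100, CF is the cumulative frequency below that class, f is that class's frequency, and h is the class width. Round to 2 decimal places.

86.75

N = 111; target position k = 40/100 · 111 = 44.4.
Cumulative frequencies: 19, 26, 35, 55, 65, 93, 111.
Observation 44.4 falls in the class 75 – <100.
L = 75, CF = 35, f = 20, h = 25.
P40 = 75 + ((44.4 − 35)/20)·25 = 75 + 11.75 = 86.75.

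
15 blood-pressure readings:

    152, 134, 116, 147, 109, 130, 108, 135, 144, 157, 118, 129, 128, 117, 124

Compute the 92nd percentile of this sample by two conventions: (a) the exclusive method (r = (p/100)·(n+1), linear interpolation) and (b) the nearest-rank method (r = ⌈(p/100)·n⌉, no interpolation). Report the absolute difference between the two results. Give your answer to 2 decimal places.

3.60

Sorted: 108, 109, 116, 117, 118, 124, 128, 129, 130, 134, 135, 144, 147, 152, 157.
n = 15.
(a) r = 14.72; between ranks 14 (152) and 15 (157): 155.6.
(b) the nearest-rank method: rank 14 → 152.
|155.6 − 152| = 3.6.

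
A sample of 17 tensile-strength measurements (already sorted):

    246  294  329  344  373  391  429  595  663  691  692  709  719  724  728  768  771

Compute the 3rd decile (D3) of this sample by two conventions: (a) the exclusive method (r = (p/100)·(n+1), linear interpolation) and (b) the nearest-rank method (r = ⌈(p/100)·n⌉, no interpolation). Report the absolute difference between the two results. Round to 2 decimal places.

10.80

n = 17.
(a) r = 5.4; between ranks 5 (373) and 6 (391): 380.2.
(b) the nearest-rank method: rank 6 → 391.
|380.2 − 391| = 10.8.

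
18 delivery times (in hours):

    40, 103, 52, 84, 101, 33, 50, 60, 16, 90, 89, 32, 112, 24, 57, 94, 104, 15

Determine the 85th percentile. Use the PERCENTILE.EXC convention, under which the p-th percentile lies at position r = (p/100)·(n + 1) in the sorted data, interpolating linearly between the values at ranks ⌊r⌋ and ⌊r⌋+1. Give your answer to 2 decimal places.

103.15

Sorted: 15, 16, 24, 32, 33, 40, 50, 52, 57, 60, 84, 89, 90, 94, 101, 103, 104, 112.
n = 18.
r = (85/100)·(18 + 1) = 16.15.
Rank 16 is 103 and rank 17 is 104.
Interpolate: 103 + 0.15·(104 − 103) = 103 + 0.15·1 = 103.15.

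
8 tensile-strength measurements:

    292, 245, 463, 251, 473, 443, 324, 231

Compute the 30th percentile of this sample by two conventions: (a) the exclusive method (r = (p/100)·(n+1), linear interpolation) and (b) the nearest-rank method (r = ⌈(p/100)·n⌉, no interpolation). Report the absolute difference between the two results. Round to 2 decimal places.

1.80

Sorted: 231, 245, 251, 292, 324, 443, 463, 473.
n = 8.
(a) r = 2.7; between ranks 2 (245) and 3 (251): 249.2.
(b) the nearest-rank method: rank 3 → 251.
|249.2 − 251| = 1.8.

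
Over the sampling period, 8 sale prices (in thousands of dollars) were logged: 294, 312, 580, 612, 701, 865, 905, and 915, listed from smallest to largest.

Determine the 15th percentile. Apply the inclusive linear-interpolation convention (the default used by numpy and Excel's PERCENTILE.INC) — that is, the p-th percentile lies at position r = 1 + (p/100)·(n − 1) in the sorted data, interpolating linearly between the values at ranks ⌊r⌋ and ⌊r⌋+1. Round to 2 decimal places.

325.40

n = 8.
r = 1 + (15/100)·(8 − 1) = 1 + 1.05 = 2.05.
Rank 2 is 312 and rank 3 is 580.
Interpolate: 312 + 0.05·(580 − 312) = 312 + 0.05·268 = 325.4.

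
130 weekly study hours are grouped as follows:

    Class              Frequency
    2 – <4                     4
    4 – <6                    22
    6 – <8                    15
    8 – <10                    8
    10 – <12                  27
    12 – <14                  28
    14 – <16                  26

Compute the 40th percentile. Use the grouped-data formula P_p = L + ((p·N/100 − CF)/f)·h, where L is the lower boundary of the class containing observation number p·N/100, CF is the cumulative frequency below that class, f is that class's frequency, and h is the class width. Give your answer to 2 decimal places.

N = 130; target position k = 40/100 · 130 = 52.
Cumulative frequencies: 4, 26, 41, 49, 76, 104, 130.
Observation 52 falls in the class 10 – <12.
L = 10, CF = 49, f = 27, h = 2.
P40 = 10 + ((52 − 49)/27)·2 = 10 + 0.222222 = 10.2222.

10.22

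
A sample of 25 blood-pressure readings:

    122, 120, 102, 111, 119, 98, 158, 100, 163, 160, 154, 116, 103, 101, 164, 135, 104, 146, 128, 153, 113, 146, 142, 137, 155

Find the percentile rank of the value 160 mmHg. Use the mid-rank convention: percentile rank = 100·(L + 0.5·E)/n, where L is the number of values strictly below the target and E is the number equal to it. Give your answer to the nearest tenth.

Sorted: 98, 100, 101, 102, 103, 104, 111, 113, 116, 119, 120, 122, 128, 135, 137, 142, 146, 146, 153, 154, 155, 158, 160, 163, 164.
Count below 160: L = 22; count equal: E = 1; n = 25.
Percentile rank = 100·(22 + 0.5·1)/25 = 100·22.5/25 = 90.

90.0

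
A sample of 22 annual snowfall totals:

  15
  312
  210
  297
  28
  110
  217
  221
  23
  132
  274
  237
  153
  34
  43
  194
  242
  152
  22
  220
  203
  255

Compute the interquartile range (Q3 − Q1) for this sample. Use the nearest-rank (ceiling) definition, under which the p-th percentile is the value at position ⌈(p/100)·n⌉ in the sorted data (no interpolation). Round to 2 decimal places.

Sorted: 15, 22, 23, 28, 34, 43, 110, 132, 152, 153, 194, 203, 210, 217, 220, 221, 237, 242, 255, 274, 297, 312.
n = 22.
P25: rank ⌈25/100·22⌉ = 6 → 43.
P75: rank ⌈75/100·22⌉ = 17 → 237.
Difference: 237 − 43 = 194.

194.00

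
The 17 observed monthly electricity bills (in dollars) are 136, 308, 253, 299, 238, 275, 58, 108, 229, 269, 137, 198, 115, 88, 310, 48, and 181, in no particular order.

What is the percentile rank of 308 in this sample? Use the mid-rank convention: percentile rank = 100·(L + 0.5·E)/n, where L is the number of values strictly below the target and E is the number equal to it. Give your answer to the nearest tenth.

Sorted: 48, 58, 88, 108, 115, 136, 137, 181, 198, 229, 238, 253, 269, 275, 299, 308, 310.
Count below 308: L = 15; count equal: E = 1; n = 17.
Percentile rank = 100·(15 + 0.5·1)/17 = 100·15.5/17 = 91.18.

91.2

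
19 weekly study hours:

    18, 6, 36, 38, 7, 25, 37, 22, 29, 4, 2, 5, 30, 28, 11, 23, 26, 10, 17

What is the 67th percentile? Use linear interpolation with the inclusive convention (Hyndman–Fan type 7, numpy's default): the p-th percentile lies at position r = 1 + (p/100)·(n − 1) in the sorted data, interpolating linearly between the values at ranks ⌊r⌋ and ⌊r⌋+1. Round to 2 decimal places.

Sorted: 2, 4, 5, 6, 7, 10, 11, 17, 18, 22, 23, 25, 26, 28, 29, 30, 36, 37, 38.
n = 19.
r = 1 + (67/100)·(19 − 1) = 1 + 12.06 = 13.06.
Rank 13 is 26 and rank 14 is 28.
Interpolate: 26 + 0.06·(28 − 26) = 26 + 0.06·2 = 26.12.

26.12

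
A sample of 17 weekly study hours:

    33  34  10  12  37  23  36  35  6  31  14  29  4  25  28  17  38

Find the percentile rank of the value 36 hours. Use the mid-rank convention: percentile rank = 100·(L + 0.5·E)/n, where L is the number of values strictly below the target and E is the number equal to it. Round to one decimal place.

85.3

Sorted: 4, 6, 10, 12, 14, 17, 23, 25, 28, 29, 31, 33, 34, 35, 36, 37, 38.
Count below 36: L = 14; count equal: E = 1; n = 17.
Percentile rank = 100·(14 + 0.5·1)/17 = 100·14.5/17 = 85.29.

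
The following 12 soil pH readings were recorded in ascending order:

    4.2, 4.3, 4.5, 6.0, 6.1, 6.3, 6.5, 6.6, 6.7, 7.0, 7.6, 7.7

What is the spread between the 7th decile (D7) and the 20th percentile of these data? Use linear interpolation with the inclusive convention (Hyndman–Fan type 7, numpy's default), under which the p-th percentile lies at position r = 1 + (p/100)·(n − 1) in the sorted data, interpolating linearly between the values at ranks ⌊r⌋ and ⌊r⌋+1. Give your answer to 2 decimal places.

1.87

n = 12.
P20: r = 3.2; ranks 3–4 are 4.5, 6.0; interpolating gives 4.8.
P70: r = 8.7; ranks 8–9 are 6.6, 6.7; interpolating gives 6.67.
Difference: 6.67 − 4.8 = 1.87.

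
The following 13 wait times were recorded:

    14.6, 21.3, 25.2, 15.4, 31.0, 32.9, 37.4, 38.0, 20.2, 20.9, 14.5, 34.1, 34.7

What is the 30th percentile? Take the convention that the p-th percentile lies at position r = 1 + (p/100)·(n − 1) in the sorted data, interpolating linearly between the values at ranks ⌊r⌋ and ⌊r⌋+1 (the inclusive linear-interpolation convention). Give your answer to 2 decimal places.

Sorted: 14.5, 14.6, 15.4, 20.2, 20.9, 21.3, 25.2, 31.0, 32.9, 34.1, 34.7, 37.4, 38.0.
n = 13.
r = 1 + (30/100)·(13 − 1) = 1 + 3.6 = 4.6.
Rank 4 is 20.2 and rank 5 is 20.9.
Interpolate: 20.2 + 0.6·(20.9 − 20.2) = 20.2 + 0.6·0.7 = 20.62.

20.62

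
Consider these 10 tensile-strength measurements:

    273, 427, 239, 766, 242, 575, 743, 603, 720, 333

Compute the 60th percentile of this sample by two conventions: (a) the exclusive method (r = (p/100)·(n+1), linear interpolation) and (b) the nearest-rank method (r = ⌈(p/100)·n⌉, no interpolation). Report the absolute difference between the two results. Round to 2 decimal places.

16.80

Sorted: 239, 242, 273, 333, 427, 575, 603, 720, 743, 766.
n = 10.
(a) r = 6.6; between ranks 6 (575) and 7 (603): 591.8.
(b) the nearest-rank method: rank 6 → 575.
|591.8 − 575| = 16.8.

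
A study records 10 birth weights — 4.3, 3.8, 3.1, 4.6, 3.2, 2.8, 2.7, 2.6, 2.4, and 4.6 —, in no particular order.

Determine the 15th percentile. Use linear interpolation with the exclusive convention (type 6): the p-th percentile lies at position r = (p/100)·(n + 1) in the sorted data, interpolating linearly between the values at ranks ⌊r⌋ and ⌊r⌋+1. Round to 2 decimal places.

Sorted: 2.4, 2.6, 2.7, 2.8, 3.1, 3.2, 3.8, 4.3, 4.6, 4.6.
n = 10.
r = (15/100)·(10 + 1) = 1.65.
Rank 1 is 2.4 and rank 2 is 2.6.
Interpolate: 2.4 + 0.65·(2.6 − 2.4) = 2.4 + 0.65·0.2 = 2.53.

2.53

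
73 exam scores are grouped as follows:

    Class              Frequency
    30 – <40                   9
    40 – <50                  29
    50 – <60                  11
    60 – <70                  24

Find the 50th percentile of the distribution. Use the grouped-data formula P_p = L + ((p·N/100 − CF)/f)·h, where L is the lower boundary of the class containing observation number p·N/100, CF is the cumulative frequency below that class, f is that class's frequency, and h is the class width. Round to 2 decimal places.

N = 73; target position k = 50/100 · 73 = 36.5.
Cumulative frequencies: 9, 38, 49, 73.
Observation 36.5 falls in the class 40 – <50.
L = 40, CF = 9, f = 29, h = 10.
P50 = 40 + ((36.5 − 9)/29)·10 = 40 + 9.48276 = 49.4828.

49.48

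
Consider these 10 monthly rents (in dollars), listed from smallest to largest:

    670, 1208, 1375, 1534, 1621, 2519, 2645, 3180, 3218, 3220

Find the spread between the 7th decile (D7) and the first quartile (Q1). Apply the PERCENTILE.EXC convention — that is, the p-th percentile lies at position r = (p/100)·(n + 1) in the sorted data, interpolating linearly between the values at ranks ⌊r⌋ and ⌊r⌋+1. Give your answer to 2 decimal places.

1686.25

n = 10.
P25: r = 2.75; ranks 2–3 are 1208, 1375; interpolating gives 1333.25.
P70: r = 7.7; ranks 7–8 are 2645, 3180; interpolating gives 3019.5.
Difference: 3019.5 − 1333.25 = 1686.25.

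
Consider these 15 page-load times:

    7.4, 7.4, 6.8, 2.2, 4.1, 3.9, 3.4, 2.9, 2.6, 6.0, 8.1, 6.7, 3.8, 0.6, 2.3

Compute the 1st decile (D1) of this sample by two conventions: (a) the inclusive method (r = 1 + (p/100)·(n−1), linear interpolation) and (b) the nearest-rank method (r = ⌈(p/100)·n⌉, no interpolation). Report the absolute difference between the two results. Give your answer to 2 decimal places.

0.04

Sorted: 0.6, 2.2, 2.3, 2.6, 2.9, 3.4, 3.8, 3.9, 4.1, 6.0, 6.7, 6.8, 7.4, 7.4, 8.1.
n = 15.
(a) r = 2.4; between ranks 2 (2.2) and 3 (2.3): 2.24.
(b) the nearest-rank method: rank 2 → 2.2.
|2.24 − 2.2| = 0.04.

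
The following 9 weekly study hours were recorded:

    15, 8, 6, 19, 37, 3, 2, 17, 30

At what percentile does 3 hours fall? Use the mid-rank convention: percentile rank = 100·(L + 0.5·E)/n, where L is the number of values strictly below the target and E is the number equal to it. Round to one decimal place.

16.7

Sorted: 2, 3, 6, 8, 15, 17, 19, 30, 37.
Count below 3: L = 1; count equal: E = 1; n = 9.
Percentile rank = 100·(1 + 0.5·1)/9 = 100·1.5/9 = 16.67.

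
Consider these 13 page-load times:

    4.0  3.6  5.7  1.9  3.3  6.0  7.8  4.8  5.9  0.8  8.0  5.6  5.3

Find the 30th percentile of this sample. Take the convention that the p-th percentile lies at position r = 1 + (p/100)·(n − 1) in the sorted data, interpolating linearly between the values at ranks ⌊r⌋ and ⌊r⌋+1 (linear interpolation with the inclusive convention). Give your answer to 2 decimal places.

Sorted: 0.8, 1.9, 3.3, 3.6, 4.0, 4.8, 5.3, 5.6, 5.7, 5.9, 6.0, 7.8, 8.0.
n = 13.
r = 1 + (30/100)·(13 − 1) = 1 + 3.6 = 4.6.
Rank 4 is 3.6 and rank 5 is 4.0.
Interpolate: 3.6 + 0.6·(4.0 − 3.6) = 3.6 + 0.6·0.4 = 3.84.

3.84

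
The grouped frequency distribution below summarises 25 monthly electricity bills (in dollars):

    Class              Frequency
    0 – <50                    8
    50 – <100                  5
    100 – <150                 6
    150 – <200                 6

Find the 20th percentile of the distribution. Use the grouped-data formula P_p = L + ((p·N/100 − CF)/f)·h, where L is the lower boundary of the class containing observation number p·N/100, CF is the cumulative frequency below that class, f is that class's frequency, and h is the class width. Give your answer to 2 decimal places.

N = 25; target position k = 20/100 · 25 = 5.
Cumulative frequencies: 8, 13, 19, 25.
Observation 5 falls in the class 0 – <50.
L = 0, CF = 0, f = 8, h = 50.
P20 = 0 + ((5 − 0)/8)·50 = 0 + 31.25 = 31.25.

31.25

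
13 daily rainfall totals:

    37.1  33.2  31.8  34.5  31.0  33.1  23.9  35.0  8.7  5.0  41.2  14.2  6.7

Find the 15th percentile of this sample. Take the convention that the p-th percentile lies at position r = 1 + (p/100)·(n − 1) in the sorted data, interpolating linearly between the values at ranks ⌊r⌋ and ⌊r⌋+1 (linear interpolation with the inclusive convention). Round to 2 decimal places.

Sorted: 5.0, 6.7, 8.7, 14.2, 23.9, 31.0, 31.8, 33.1, 33.2, 34.5, 35.0, 37.1, 41.2.
n = 13.
r = 1 + (15/100)·(13 − 1) = 1 + 1.8 = 2.8.
Rank 2 is 6.7 and rank 3 is 8.7.
Interpolate: 6.7 + 0.8·(8.7 − 6.7) = 6.7 + 0.8·2 = 8.3.

8.30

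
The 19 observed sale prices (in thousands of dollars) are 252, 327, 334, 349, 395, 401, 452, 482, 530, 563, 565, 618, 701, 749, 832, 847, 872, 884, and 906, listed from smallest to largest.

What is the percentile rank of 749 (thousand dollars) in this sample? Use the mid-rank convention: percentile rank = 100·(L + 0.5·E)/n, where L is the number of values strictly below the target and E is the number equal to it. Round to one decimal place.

71.1

Count below 749: L = 13; count equal: E = 1; n = 19.
Percentile rank = 100·(13 + 0.5·1)/19 = 100·13.5/19 = 71.05.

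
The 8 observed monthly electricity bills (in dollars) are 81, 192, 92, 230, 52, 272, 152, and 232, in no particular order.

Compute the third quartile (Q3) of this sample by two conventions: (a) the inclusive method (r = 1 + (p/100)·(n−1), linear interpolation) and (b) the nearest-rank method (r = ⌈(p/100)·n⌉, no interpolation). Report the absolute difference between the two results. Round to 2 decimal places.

0.50

Sorted: 52, 81, 92, 152, 192, 230, 232, 272.
n = 8.
(a) r = 6.25; between ranks 6 (230) and 7 (232): 230.5.
(b) the nearest-rank method: rank 6 → 230.
|230.5 − 230| = 0.5.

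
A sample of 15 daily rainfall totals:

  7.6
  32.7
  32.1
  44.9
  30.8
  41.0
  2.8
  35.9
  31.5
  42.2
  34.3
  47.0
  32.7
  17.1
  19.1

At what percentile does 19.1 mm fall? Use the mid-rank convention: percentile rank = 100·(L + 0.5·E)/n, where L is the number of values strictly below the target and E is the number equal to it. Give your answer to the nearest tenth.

23.3

Sorted: 2.8, 7.6, 17.1, 19.1, 30.8, 31.5, 32.1, 32.7, 32.7, 34.3, 35.9, 41.0, 42.2, 44.9, 47.0.
Count below 19.1: L = 3; count equal: E = 1; n = 15.
Percentile rank = 100·(3 + 0.5·1)/15 = 100·3.5/15 = 23.33.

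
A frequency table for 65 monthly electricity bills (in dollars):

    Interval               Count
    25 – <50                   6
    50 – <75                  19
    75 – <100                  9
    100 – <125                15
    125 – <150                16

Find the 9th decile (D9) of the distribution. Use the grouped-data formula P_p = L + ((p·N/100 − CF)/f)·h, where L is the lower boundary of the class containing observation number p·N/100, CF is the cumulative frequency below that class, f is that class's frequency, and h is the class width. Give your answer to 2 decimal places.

N = 65; target position k = 90/100 · 65 = 58.5.
Cumulative frequencies: 6, 25, 34, 49, 65.
Observation 58.5 falls in the class 125 – <150.
L = 125, CF = 49, f = 16, h = 25.
P90 = 125 + ((58.5 − 49)/16)·25 = 125 + 14.8438 = 139.844.

139.84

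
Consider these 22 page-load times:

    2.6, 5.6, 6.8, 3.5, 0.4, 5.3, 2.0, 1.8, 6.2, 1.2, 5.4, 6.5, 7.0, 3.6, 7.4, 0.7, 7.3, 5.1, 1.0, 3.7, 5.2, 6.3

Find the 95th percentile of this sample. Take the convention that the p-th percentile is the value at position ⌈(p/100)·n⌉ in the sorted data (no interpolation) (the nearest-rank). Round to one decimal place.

Sorted: 0.4, 0.7, 1.0, 1.2, 1.8, 2.0, 2.6, 3.5, 3.6, 3.7, 5.1, 5.2, 5.3, 5.4, 5.6, 6.2, 6.3, 6.5, 6.8, 7.0, 7.3, 7.4.
n = 22.
Position = ⌈95/100 · 22⌉ = ⌈20.9⌉ = 21.
The value at rank 21 is 7.3.

7.3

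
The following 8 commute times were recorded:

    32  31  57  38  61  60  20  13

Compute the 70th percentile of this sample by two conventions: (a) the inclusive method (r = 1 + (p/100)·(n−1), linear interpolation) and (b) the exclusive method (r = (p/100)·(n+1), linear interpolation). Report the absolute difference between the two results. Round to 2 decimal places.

2.80

Sorted: 13, 20, 31, 32, 38, 57, 60, 61.
n = 8.
(a) r = 5.9; between ranks 5 (38) and 6 (57): 55.1.
(b) r = 6.3; between ranks 6 (57) and 7 (60): 57.9.
|55.1 − 57.9| = 2.8.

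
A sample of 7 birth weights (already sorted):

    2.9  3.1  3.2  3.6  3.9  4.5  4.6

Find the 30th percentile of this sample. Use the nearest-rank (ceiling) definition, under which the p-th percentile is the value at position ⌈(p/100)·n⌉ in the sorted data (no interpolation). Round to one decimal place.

3.2

n = 7.
Position = ⌈30/100 · 7⌉ = ⌈2.1⌉ = 3.
The value at rank 3 is 3.2.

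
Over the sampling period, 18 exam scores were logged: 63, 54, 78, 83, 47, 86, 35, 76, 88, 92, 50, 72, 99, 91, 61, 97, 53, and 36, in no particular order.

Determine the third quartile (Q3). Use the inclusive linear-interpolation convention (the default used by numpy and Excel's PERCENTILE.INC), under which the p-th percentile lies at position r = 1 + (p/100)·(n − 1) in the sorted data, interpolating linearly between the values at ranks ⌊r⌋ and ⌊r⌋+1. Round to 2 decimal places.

87.50

Sorted: 35, 36, 47, 50, 53, 54, 61, 63, 72, 76, 78, 83, 86, 88, 91, 92, 97, 99.
n = 18.
r = 1 + (75/100)·(18 − 1) = 1 + 12.75 = 13.75.
Rank 13 is 86 and rank 14 is 88.
Interpolate: 86 + 0.75·(88 − 86) = 86 + 0.75·2 = 87.5.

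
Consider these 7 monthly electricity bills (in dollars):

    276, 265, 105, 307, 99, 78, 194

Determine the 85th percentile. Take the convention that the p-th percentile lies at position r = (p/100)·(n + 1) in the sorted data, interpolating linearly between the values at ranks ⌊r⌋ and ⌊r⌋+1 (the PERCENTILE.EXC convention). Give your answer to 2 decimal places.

300.80

Sorted: 78, 99, 105, 194, 265, 276, 307.
n = 7.
r = (85/100)·(7 + 1) = 6.8.
Rank 6 is 276 and rank 7 is 307.
Interpolate: 276 + 0.8·(307 − 276) = 276 + 0.8·31 = 300.8.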